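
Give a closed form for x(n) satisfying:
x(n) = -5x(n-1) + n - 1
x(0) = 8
First-order linear with linear forcing.
Homogeneous solution: x_h(n) = A·(-5)^n.
Try particular x_p(n) = pn + q. Substituting:
  pn + q = -5(p(n-1) + q) + n - 1.
Matching the n-coefficient: p = -5p + 1 ⇒ p = \frac{1}{6}.
Matching constants: q = 5p - 5q - 1 ⇒ q = - \frac{1}{36}.
General: x(n) = A·(-5)^n + \frac{n}{6} - \frac{1}{36}.
Apply x(0) = 8: A - \frac{1}{36} = 8 ⇒ A = \frac{289}{36}.
So x(n) = \frac{289 \left(-5\right)^{n}}{36} + \frac{n}{6} - \frac{1}{36}.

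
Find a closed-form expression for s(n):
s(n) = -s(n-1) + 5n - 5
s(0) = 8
First-order linear with linear forcing.
Homogeneous solution: s_h(n) = A·(-1)^n.
Try particular s_p(n) = pn + q. Substituting:
  pn + q = -(p(n-1) + q) + 5n - 5.
Matching the n-coefficient: p = -p + 5 ⇒ p = \frac{5}{2}.
Matching constants: q = p - q - 5 ⇒ q = - \frac{5}{4}.
General: s(n) = A·(-1)^n + \frac{5 n}{2} - \frac{5}{4}.
Apply s(0) = 8: A - \frac{5}{4} = 8 ⇒ A = \frac{37}{4}.
So s(n) = \frac{37 \left(-1\right)^{n}}{4} + \frac{5 n}{2} - \frac{5}{4}.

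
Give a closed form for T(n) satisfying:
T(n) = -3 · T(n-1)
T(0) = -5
Pure geometric recurrence with ratio -3.
By induction T(n) = T(0) · (-3)^n = - 5 \left(-3\right)^{n}.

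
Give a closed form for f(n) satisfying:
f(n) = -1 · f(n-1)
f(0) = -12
Pure geometric recurrence with ratio -1.
By induction f(n) = f(0) · (-1)^n = - 12 \left(-1\right)^{n}.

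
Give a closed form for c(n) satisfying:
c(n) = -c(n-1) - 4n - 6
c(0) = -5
First-order linear with linear forcing.
Homogeneous solution: c_h(n) = A·(-1)^n.
Try particular c_p(n) = pn + q. Substituting:
  pn + q = -(p(n-1) + q) - 4n - 6.
Matching the n-coefficient: p = -p - 4 ⇒ p = -2.
Matching constants: q = p - q - 6 ⇒ q = -4.
General: c(n) = A·(-1)^n - 2 n - 4.
Apply c(0) = -5: A - 4 = -5 ⇒ A = -1.
So c(n) = - \left(-1\right)^{n} - 2 n - 4.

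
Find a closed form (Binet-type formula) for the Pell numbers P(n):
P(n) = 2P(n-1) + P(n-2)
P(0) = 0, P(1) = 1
This is the Pell sequence.
Characteristic equation: x² - 2x - 1 = 0; roots r₁ = 1 + \sqrt{2}, r₂ = 1 - \sqrt{2}.
General: P(n) = A·r₁^n + B·r₂^n. Solving with P(0)=0, P(1)=1 gives A = \frac{\sqrt{2}}{4}, B = - \frac{\sqrt{2}}{4}.
So P(n) = \frac{\sqrt{2} \left(- \left(1 - \sqrt{2}\right)^{n} + \left(1 + \sqrt{2}\right)^{n}\right)}{4}.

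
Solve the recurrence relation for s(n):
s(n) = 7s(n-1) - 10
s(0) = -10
First-order linear non-homogeneous.
Homogeneous solution: s_h(n) = A·(7)^n.
Try constant particular solution s_p = K: K = 7K - 10 ⇒ K = \frac{5}{3}.
General: s(n) = A·(7)^n + \frac{5}{3}.
Apply s(0) = -10: A + \frac{5}{3} = -10 ⇒ A = - \frac{35}{3}.
So s(n) = \frac{5}{3} - \frac{35 \cdot 7^{n}}{3}.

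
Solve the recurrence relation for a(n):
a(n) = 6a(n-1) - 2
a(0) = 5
First-order linear non-homogeneous.
Homogeneous solution: a_h(n) = A·(6)^n.
Try constant particular solution a_p = K: K = 6K - 2 ⇒ K = \frac{2}{5}.
General: a(n) = A·(6)^n + \frac{2}{5}.
Apply a(0) = 5: A + \frac{2}{5} = 5 ⇒ A = \frac{23}{5}.
So a(n) = \frac{23 \cdot 6^{n}}{5} + \frac{2}{5}.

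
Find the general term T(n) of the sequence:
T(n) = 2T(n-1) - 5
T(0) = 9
First-order linear non-homogeneous.
Homogeneous solution: T_h(n) = A·(2)^n.
Try constant particular solution T_p = K: K = 2K - 5 ⇒ K = 5.
General: T(n) = A·(2)^n + 5.
Apply T(0) = 9: A + 5 = 9 ⇒ A = 4.
So T(n) = 4 \cdot 2^{n} + 5.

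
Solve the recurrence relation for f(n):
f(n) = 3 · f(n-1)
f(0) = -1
Pure geometric recurrence with ratio 3.
By induction f(n) = f(0) · (3)^n = - 3^{n}.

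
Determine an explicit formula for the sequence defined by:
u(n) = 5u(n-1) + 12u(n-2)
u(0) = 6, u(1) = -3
Characteristic equation: x² - 5x - 12 = 0.
Discriminant Δ = (5)² + 4·(12) = 73.
Roots r₁,₂ = (5 ± √73)/2, so r₁ = \frac{5}{2} + \frac{\sqrt{73}}{2}, r₂ = \frac{5}{2} - \frac{\sqrt{73}}{2}.
General solution: u(n) = A·r₁^n + B·r₂^n.
From the initial conditions, A + B = 6 and r₁A + r₂B = -3.
Since r₁ - r₂ = √73: A = (-3 - (6)r₂)/√73 = 3 - \frac{18 \sqrt{73}}{73}, and B = 6 - A = \frac{18 \sqrt{73}}{73} + 3.
So u(n) = \left(3 - \frac{18 \sqrt{73}}{73}\right)\left(\frac{5}{2} + \frac{\sqrt{73}}{2}\right)^n + \left(\frac{18 \sqrt{73}}{73} + 3\right)\left(\frac{5}{2} - \frac{\sqrt{73}}{2}\right)^n.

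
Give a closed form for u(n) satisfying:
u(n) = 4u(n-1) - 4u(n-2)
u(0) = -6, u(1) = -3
Characteristic equation: x² - 4x + 4 = 0, which is (x - (2))².
Repeated root r = 2.
General solution: u(n) = (A + Bn)·(2)^n.
From u(0) = -6: A = -6.
From u(1) = -3: (A + B)·(2) = -3 ⇒ B = \frac{9}{2}.
So u(n) = \left(\frac{9 n}{2} - 6\right) \cdot (2)^n.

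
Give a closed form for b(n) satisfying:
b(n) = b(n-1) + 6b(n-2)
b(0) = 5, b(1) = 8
Characteristic equation: x² - x - 6 = 0, which factors as (x - (-2))(x - (3)) = 0.
Roots r₁ = -2, r₂ = 3 (distinct).
General solution: b(n) = A·(-2)^n + B·(3)^n.
From b(0) = 5: A + B = 5.
From b(1) = 8: -2A + 3B = 8.
Solving: A = \frac{7}{5}, B = \frac{18}{5}.
So b(n) = \frac{7 \left(-2\right)^{n}}{5} + \frac{18 \cdot 3^{n}}{5}.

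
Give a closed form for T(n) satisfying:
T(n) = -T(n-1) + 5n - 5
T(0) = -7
First-order linear with linear forcing.
Homogeneous solution: T_h(n) = A·(-1)^n.
Try particular T_p(n) = pn + q. Substituting:
  pn + q = -(p(n-1) + q) + 5n - 5.
Matching the n-coefficient: p = -p + 5 ⇒ p = \frac{5}{2}.
Matching constants: q = p - q - 5 ⇒ q = - \frac{5}{4}.
General: T(n) = A·(-1)^n + \frac{5 n}{2} - \frac{5}{4}.
Apply T(0) = -7: A - \frac{5}{4} = -7 ⇒ A = - \frac{23}{4}.
So T(n) = - \frac{23 \left(-1\right)^{n}}{4} + \frac{5 n}{2} - \frac{5}{4}.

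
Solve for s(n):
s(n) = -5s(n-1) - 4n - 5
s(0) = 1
First-order linear with linear forcing.
Homogeneous solution: s_h(n) = A·(-5)^n.
Try particular s_p(n) = pn + q. Substituting:
  pn + q = -5(p(n-1) + q) - 4n - 5.
Matching the n-coefficient: p = -5p - 4 ⇒ p = - \frac{2}{3}.
Matching constants: q = 5p - 5q - 5 ⇒ q = - \frac{25}{18}.
General: s(n) = A·(-5)^n - \frac{2 n}{3} - \frac{25}{18}.
Apply s(0) = 1: A - \frac{25}{18} = 1 ⇒ A = \frac{43}{18}.
So s(n) = \frac{43 \left(-5\right)^{n}}{18} - \frac{2 n}{3} - \frac{25}{18}.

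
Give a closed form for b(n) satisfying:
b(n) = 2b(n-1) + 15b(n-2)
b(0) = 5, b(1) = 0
Characteristic equation: x² - 2x - 15 = 0, which factors as (x - (-3))(x - (5)) = 0.
Roots r₁ = -3, r₂ = 5 (distinct).
General solution: b(n) = A·(-3)^n + B·(5)^n.
From b(0) = 5: A + B = 5.
From b(1) = 0: -3A + 5B = 0.
Solving: A = \frac{25}{8}, B = \frac{15}{8}.
So b(n) = \frac{25 \left(-3\right)^{n}}{8} + \frac{15 \cdot 5^{n}}{8}.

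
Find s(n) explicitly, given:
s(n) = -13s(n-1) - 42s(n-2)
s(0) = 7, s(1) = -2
Characteristic equation: x² + 13x + 42 = 0, which factors as (x - (-6))(x - (-7)) = 0.
Roots r₁ = -6, r₂ = -7 (distinct).
General solution: s(n) = A·(-6)^n + B·(-7)^n.
From s(0) = 7: A + B = 7.
From s(1) = -2: -6A - 7B = -2.
Solving: A = 47, B = -40.
So s(n) = 47 \left(-6\right)^{n} - 40 \left(-7\right)^{n}.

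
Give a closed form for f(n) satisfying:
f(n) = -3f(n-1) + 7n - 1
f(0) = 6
First-order linear with linear forcing.
Homogeneous solution: f_h(n) = A·(-3)^n.
Try particular f_p(n) = pn + q. Substituting:
  pn + q = -3(p(n-1) + q) + 7n - 1.
Matching the n-coefficient: p = -3p + 7 ⇒ p = \frac{7}{4}.
Matching constants: q = 3p - 3q - 1 ⇒ q = \frac{17}{16}.
General: f(n) = A·(-3)^n + \frac{7 n}{4} + \frac{17}{16}.
Apply f(0) = 6: A + \frac{17}{16} = 6 ⇒ A = \frac{79}{16}.
So f(n) = \frac{79 \left(-3\right)^{n}}{16} + \frac{7 n}{4} + \frac{17}{16}.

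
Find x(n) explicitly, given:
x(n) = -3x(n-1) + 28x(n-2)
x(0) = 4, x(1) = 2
Characteristic equation: x² + 3x - 28 = 0, which factors as (x - (-7))(x - (4)) = 0.
Roots r₁ = -7, r₂ = 4 (distinct).
General solution: x(n) = A·(-7)^n + B·(4)^n.
From x(0) = 4: A + B = 4.
From x(1) = 2: -7A + 4B = 2.
Solving: A = \frac{14}{11}, B = \frac{30}{11}.
So x(n) = \frac{14 \left(-7\right)^{n}}{11} + \frac{30 \cdot 4^{n}}{11}.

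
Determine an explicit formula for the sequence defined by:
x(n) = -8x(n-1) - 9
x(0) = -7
First-order linear non-homogeneous.
Homogeneous solution: x_h(n) = A·(-8)^n.
Try constant particular solution x_p = K: K = -8K - 9 ⇒ K = -1.
General: x(n) = A·(-8)^n - 1.
Apply x(0) = -7: A - 1 = -7 ⇒ A = -6.
So x(n) = - 6 \left(-8\right)^{n} - 1.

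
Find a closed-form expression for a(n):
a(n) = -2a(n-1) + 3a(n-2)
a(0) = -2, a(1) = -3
Characteristic equation: x² + 2x - 3 = 0, which factors as (x - (-3))(x - (1)) = 0.
Roots r₁ = -3, r₂ = 1 (distinct).
General solution: a(n) = A·(-3)^n + B·(1)^n.
From a(0) = -2: A + B = -2.
From a(1) = -3: -3A + B = -3.
Solving: A = \frac{1}{4}, B = - \frac{9}{4}.
So a(n) = \frac{\left(-3\right)^{n}}{4} - \frac{9}{4}.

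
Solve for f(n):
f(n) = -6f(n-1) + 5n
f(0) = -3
First-order linear with linear forcing.
Homogeneous solution: f_h(n) = A·(-6)^n.
Try particular f_p(n) = pn + q. Substituting:
  pn + q = -6(p(n-1) + q) + 5n.
Matching the n-coefficient: p = -6p + 5 ⇒ p = \frac{5}{7}.
Matching constants: q = 6p - 6q ⇒ q = \frac{30}{49}.
General: f(n) = A·(-6)^n + \frac{5 n}{7} + \frac{30}{49}.
Apply f(0) = -3: A + \frac{30}{49} = -3 ⇒ A = - \frac{177}{49}.
So f(n) = - \frac{177 \left(-6\right)^{n}}{49} + \frac{5 n}{7} + \frac{30}{49}.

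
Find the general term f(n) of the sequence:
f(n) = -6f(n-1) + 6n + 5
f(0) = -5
First-order linear with linear forcing.
Homogeneous solution: f_h(n) = A·(-6)^n.
Try particular f_p(n) = pn + q. Substituting:
  pn + q = -6(p(n-1) + q) + 6n + 5.
Matching the n-coefficient: p = -6p + 6 ⇒ p = \frac{6}{7}.
Matching constants: q = 6p - 6q + 5 ⇒ q = \frac{71}{49}.
General: f(n) = A·(-6)^n + \frac{6 n}{7} + \frac{71}{49}.
Apply f(0) = -5: A + \frac{71}{49} = -5 ⇒ A = - \frac{316}{49}.
So f(n) = - \frac{316 \left(-6\right)^{n}}{49} + \frac{6 n}{7} + \frac{71}{49}.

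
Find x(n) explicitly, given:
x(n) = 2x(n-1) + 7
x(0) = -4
First-order linear non-homogeneous.
Homogeneous solution: x_h(n) = A·(2)^n.
Try constant particular solution x_p = K: K = 2K + 7 ⇒ K = -7.
General: x(n) = A·(2)^n - 7.
Apply x(0) = -4: A - 7 = -4 ⇒ A = 3.
So x(n) = 3 \cdot 2^{n} - 7.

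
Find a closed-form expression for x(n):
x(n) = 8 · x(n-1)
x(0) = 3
Pure geometric recurrence with ratio 8.
By induction x(n) = x(0) · (8)^n = 3 \cdot 8^{n}.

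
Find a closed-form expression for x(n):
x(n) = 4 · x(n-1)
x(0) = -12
Pure geometric recurrence with ratio 4.
By induction x(n) = x(0) · (4)^n = - 12 \cdot 4^{n}.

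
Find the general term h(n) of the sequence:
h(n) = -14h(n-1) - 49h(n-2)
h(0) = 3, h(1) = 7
Characteristic equation: x² + 14x + 49 = 0, which is (x - (-7))².
Repeated root r = -7.
General solution: h(n) = (A + Bn)·(-7)^n.
From h(0) = 3: A = 3.
From h(1) = 7: (A + B)·(-7) = 7 ⇒ B = -4.
So h(n) = \left(3 - 4 n\right) \cdot (-7)^n.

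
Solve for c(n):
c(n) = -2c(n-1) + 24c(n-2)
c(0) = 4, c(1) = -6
Characteristic equation: x² + 2x - 24 = 0, which factors as (x - (-6))(x - (4)) = 0.
Roots r₁ = -6, r₂ = 4 (distinct).
General solution: c(n) = A·(-6)^n + B·(4)^n.
From c(0) = 4: A + B = 4.
From c(1) = -6: -6A + 4B = -6.
Solving: A = \frac{11}{5}, B = \frac{9}{5}.
So c(n) = \frac{11 \left(-6\right)^{n}}{5} + \frac{9 \cdot 4^{n}}{5}.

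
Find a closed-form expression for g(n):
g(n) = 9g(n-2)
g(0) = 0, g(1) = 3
Characteristic equation: x² - 9 = 0, which factors as (x - (-3))(x - (3)) = 0.
Roots r₁ = -3, r₂ = 3 (distinct).
General solution: g(n) = A·(-3)^n + B·(3)^n.
From g(0) = 0: A + B = 0.
From g(1) = 3: -3A + 3B = 3.
Solving: A = - \frac{1}{2}, B = \frac{1}{2}.
So g(n) = - \frac{\left(-3\right)^{n}}{2} + \frac{3^{n}}{2}.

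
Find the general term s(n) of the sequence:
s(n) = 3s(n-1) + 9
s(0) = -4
First-order linear non-homogeneous.
Homogeneous solution: s_h(n) = A·(3)^n.
Try constant particular solution s_p = K: K = 3K + 9 ⇒ K = - \frac{9}{2}.
General: s(n) = A·(3)^n - \frac{9}{2}.
Apply s(0) = -4: A - \frac{9}{2} = -4 ⇒ A = \frac{1}{2}.
So s(n) = \frac{3^{n}}{2} - \frac{9}{2}.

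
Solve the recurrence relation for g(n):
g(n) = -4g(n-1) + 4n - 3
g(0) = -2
First-order linear with linear forcing.
Homogeneous solution: g_h(n) = A·(-4)^n.
Try particular g_p(n) = pn + q. Substituting:
  pn + q = -4(p(n-1) + q) + 4n - 3.
Matching the n-coefficient: p = -4p + 4 ⇒ p = \frac{4}{5}.
Matching constants: q = 4p - 4q - 3 ⇒ q = \frac{1}{25}.
General: g(n) = A·(-4)^n + \frac{4 n}{5} + \frac{1}{25}.
Apply g(0) = -2: A + \frac{1}{25} = -2 ⇒ A = - \frac{51}{25}.
So g(n) = - \frac{51 \left(-4\right)^{n}}{25} + \frac{4 n}{5} + \frac{1}{25}.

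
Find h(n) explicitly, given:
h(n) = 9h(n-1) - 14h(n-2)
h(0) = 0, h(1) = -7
Characteristic equation: x² - 9x + 14 = 0, which factors as (x - (7))(x - (2)) = 0.
Roots r₁ = 7, r₂ = 2 (distinct).
General solution: h(n) = A·(7)^n + B·(2)^n.
From h(0) = 0: A + B = 0.
From h(1) = -7: 7A + 2B = -7.
Solving: A = - \frac{7}{5}, B = \frac{7}{5}.
So h(n) = \frac{7 \cdot 2^{n}}{5} - \frac{7 \cdot 7^{n}}{5}.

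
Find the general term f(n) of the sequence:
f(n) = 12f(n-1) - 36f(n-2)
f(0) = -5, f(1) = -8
Characteristic equation: x² - 12x + 36 = 0, which is (x - (6))².
Repeated root r = 6.
General solution: f(n) = (A + Bn)·(6)^n.
From f(0) = -5: A = -5.
From f(1) = -8: (A + B)·(6) = -8 ⇒ B = \frac{11}{3}.
So f(n) = \left(\frac{11 n}{3} - 5\right) \cdot (6)^n.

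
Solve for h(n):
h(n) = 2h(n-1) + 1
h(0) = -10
First-order linear non-homogeneous.
Homogeneous solution: h_h(n) = A·(2)^n.
Try constant particular solution h_p = K: K = 2K + 1 ⇒ K = -1.
General: h(n) = A·(2)^n - 1.
Apply h(0) = -10: A - 1 = -10 ⇒ A = -9.
So h(n) = - 9 \cdot 2^{n} - 1.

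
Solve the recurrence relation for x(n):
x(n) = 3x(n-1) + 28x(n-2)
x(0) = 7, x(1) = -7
Characteristic equation: x² - 3x - 28 = 0, which factors as (x - (7))(x - (-4)) = 0.
Roots r₁ = 7, r₂ = -4 (distinct).
General solution: x(n) = A·(7)^n + B·(-4)^n.
From x(0) = 7: A + B = 7.
From x(1) = -7: 7A - 4B = -7.
Solving: A = \frac{21}{11}, B = \frac{56}{11}.
So x(n) = \frac{56 \left(-4\right)^{n}}{11} + \frac{21 \cdot 7^{n}}{11}.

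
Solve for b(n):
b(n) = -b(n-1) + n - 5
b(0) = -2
First-order linear with linear forcing.
Homogeneous solution: b_h(n) = A·(-1)^n.
Try particular b_p(n) = pn + q. Substituting:
  pn + q = -(p(n-1) + q) + n - 5.
Matching the n-coefficient: p = -p + 1 ⇒ p = \frac{1}{2}.
Matching constants: q = p - q - 5 ⇒ q = - \frac{9}{4}.
General: b(n) = A·(-1)^n + \frac{n}{2} - \frac{9}{4}.
Apply b(0) = -2: A - \frac{9}{4} = -2 ⇒ A = \frac{1}{4}.
So b(n) = \frac{\left(-1\right)^{n}}{4} + \frac{n}{2} - \frac{9}{4}.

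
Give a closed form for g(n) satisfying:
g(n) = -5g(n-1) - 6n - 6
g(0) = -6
First-order linear with linear forcing.
Homogeneous solution: g_h(n) = A·(-5)^n.
Try particular g_p(n) = pn + q. Substituting:
  pn + q = -5(p(n-1) + q) - 6n - 6.
Matching the n-coefficient: p = -5p - 6 ⇒ p = -1.
Matching constants: q = 5p - 5q - 6 ⇒ q = - \frac{11}{6}.
General: g(n) = A·(-5)^n - n - \frac{11}{6}.
Apply g(0) = -6: A - \frac{11}{6} = -6 ⇒ A = - \frac{25}{6}.
So g(n) = - \frac{25 \left(-5\right)^{n}}{6} - n - \frac{11}{6}.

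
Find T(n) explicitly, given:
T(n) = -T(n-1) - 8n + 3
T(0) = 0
First-order linear with linear forcing.
Homogeneous solution: T_h(n) = A·(-1)^n.
Try particular T_p(n) = pn + q. Substituting:
  pn + q = -(p(n-1) + q) - 8n + 3.
Matching the n-coefficient: p = -p - 8 ⇒ p = -4.
Matching constants: q = p - q + 3 ⇒ q = - \frac{1}{2}.
General: T(n) = A·(-1)^n - 4 n - \frac{1}{2}.
Apply T(0) = 0: A - \frac{1}{2} = 0 ⇒ A = \frac{1}{2}.
So T(n) = \frac{\left(-1\right)^{n}}{2} - 4 n - \frac{1}{2}.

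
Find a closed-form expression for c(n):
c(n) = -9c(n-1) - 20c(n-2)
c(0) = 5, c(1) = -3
Characteristic equation: x² + 9x + 20 = 0, which factors as (x - (-4))(x - (-5)) = 0.
Roots r₁ = -4, r₂ = -5 (distinct).
General solution: c(n) = A·(-4)^n + B·(-5)^n.
From c(0) = 5: A + B = 5.
From c(1) = -3: -4A - 5B = -3.
Solving: A = 22, B = -17.
So c(n) = 22 \left(-4\right)^{n} - 17 \left(-5\right)^{n}.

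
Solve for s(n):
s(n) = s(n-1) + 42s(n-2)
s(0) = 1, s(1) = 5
Characteristic equation: x² - x - 42 = 0, which factors as (x - (7))(x - (-6)) = 0.
Roots r₁ = 7, r₂ = -6 (distinct).
General solution: s(n) = A·(7)^n + B·(-6)^n.
From s(0) = 1: A + B = 1.
From s(1) = 5: 7A - 6B = 5.
Solving: A = \frac{11}{13}, B = \frac{2}{13}.
So s(n) = \frac{2 \left(-6\right)^{n}}{13} + \frac{11 \cdot 7^{n}}{13}.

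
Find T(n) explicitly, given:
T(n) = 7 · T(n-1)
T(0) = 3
Pure geometric recurrence with ratio 7.
By induction T(n) = T(0) · (7)^n = 3 \cdot 7^{n}.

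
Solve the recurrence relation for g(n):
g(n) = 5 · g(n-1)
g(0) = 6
Pure geometric recurrence with ratio 5.
By induction g(n) = g(0) · (5)^n = 6 \cdot 5^{n}.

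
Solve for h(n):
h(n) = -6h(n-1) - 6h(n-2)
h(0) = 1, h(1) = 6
Characteristic equation: x² + 6x + 6 = 0.
Discriminant Δ = (-6)² + 4·(-6) = 12.
Roots r₁,₂ = (-6 ± √12)/2, so r₁ = -3 + \sqrt{3}, r₂ = -3 - \sqrt{3}.
General solution: h(n) = A·r₁^n + B·r₂^n.
From the initial conditions, A + B = 1 and r₁A + r₂B = 6.
Since r₁ - r₂ = √12: A = (6 - (1)r₂)/√12 = \frac{1}{2} + \frac{3 \sqrt{3}}{2}, and B = 1 - A = \frac{1}{2} - \frac{3 \sqrt{3}}{2}.
So h(n) = \left(\frac{1}{2} + \frac{3 \sqrt{3}}{2}\right)\left(-3 + \sqrt{3}\right)^n + \left(\frac{1}{2} - \frac{3 \sqrt{3}}{2}\right)\left(-3 - \sqrt{3}\right)^n.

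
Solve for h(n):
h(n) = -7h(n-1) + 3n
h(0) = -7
First-order linear with linear forcing.
Homogeneous solution: h_h(n) = A·(-7)^n.
Try particular h_p(n) = pn + q. Substituting:
  pn + q = -7(p(n-1) + q) + 3n.
Matching the n-coefficient: p = -7p + 3 ⇒ p = \frac{3}{8}.
Matching constants: q = 7p - 7q ⇒ q = \frac{21}{64}.
General: h(n) = A·(-7)^n + \frac{3 n}{8} + \frac{21}{64}.
Apply h(0) = -7: A + \frac{21}{64} = -7 ⇒ A = - \frac{469}{64}.
So h(n) = - \frac{469 \left(-7\right)^{n}}{64} + \frac{3 n}{8} + \frac{21}{64}.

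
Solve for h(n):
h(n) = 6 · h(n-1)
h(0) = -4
Pure geometric recurrence with ratio 6.
By induction h(n) = h(0) · (6)^n = - 4 \cdot 6^{n}.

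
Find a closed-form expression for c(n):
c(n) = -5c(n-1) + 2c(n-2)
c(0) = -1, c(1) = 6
Characteristic equation: x² + 5x - 2 = 0.
Discriminant Δ = (-5)² + 4·(2) = 33.
Roots r₁,₂ = (-5 ± √33)/2, so r₁ = - \frac{5}{2} + \frac{\sqrt{33}}{2}, r₂ = - \frac{\sqrt{33}}{2} - \frac{5}{2}.
General solution: c(n) = A·r₁^n + B·r₂^n.
From the initial conditions, A + B = -1 and r₁A + r₂B = 6.
Since r₁ - r₂ = √33: A = (6 - (-1)r₂)/√33 = - \frac{1}{2} + \frac{7 \sqrt{33}}{66}, and B = -1 - A = - \frac{7 \sqrt{33}}{66} - \frac{1}{2}.
So c(n) = \left(- \frac{1}{2} + \frac{7 \sqrt{33}}{66}\right)\left(- \frac{5}{2} + \frac{\sqrt{33}}{2}\right)^n + \left(- \frac{7 \sqrt{33}}{66} - \frac{1}{2}\right)\left(- \frac{\sqrt{33}}{2} - \frac{5}{2}\right)^n.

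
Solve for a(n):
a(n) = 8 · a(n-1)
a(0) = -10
Pure geometric recurrence with ratio 8.
By induction a(n) = a(0) · (8)^n = - 10 \cdot 8^{n}.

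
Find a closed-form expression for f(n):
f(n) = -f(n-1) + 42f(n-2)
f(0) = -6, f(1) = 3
Characteristic equation: x² + x - 42 = 0, which factors as (x - (-7))(x - (6)) = 0.
Roots r₁ = -7, r₂ = 6 (distinct).
General solution: f(n) = A·(-7)^n + B·(6)^n.
From f(0) = -6: A + B = -6.
From f(1) = 3: -7A + 6B = 3.
Solving: A = -3, B = -3.
So f(n) = - 3 \left(-7\right)^{n} - 3 \cdot 6^{n}.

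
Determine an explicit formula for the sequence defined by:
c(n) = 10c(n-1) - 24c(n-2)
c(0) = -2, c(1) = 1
Characteristic equation: x² - 10x + 24 = 0, which factors as (x - (4))(x - (6)) = 0.
Roots r₁ = 4, r₂ = 6 (distinct).
General solution: c(n) = A·(4)^n + B·(6)^n.
From c(0) = -2: A + B = -2.
From c(1) = 1: 4A + 6B = 1.
Solving: A = - \frac{13}{2}, B = \frac{9}{2}.
So c(n) = - \frac{13 \cdot 4^{n}}{2} + \frac{9 \cdot 6^{n}}{2}.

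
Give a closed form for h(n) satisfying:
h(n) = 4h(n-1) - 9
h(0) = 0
First-order linear non-homogeneous.
Homogeneous solution: h_h(n) = A·(4)^n.
Try constant particular solution h_p = K: K = 4K - 9 ⇒ K = 3.
General: h(n) = A·(4)^n + 3.
Apply h(0) = 0: A + 3 = 0 ⇒ A = -3.
So h(n) = 3 - 3 \cdot 4^{n}.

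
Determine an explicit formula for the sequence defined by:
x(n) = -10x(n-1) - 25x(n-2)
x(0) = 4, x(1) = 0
Characteristic equation: x² + 10x + 25 = 0, which is (x - (-5))².
Repeated root r = -5.
General solution: x(n) = (A + Bn)·(-5)^n.
From x(0) = 4: A = 4.
From x(1) = 0: (A + B)·(-5) = 0 ⇒ B = -4.
So x(n) = \left(4 - 4 n\right) \cdot (-5)^n.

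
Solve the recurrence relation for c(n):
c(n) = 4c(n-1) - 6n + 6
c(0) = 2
First-order linear with linear forcing.
Homogeneous solution: c_h(n) = A·(4)^n.
Try particular c_p(n) = pn + q. Substituting:
  pn + q = 4(p(n-1) + q) - 6n + 6.
Matching the n-coefficient: p = 4p - 6 ⇒ p = 2.
Matching constants: q = -4p + 4q + 6 ⇒ q = \frac{2}{3}.
General: c(n) = A·(4)^n + 2 n + \frac{2}{3}.
Apply c(0) = 2: A + \frac{2}{3} = 2 ⇒ A = \frac{4}{3}.
So c(n) = \frac{4 \cdot 4^{n}}{3} + 2 n + \frac{2}{3}.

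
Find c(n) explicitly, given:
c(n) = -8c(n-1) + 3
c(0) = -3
First-order linear non-homogeneous.
Homogeneous solution: c_h(n) = A·(-8)^n.
Try constant particular solution c_p = K: K = -8K + 3 ⇒ K = \frac{1}{3}.
General: c(n) = A·(-8)^n + \frac{1}{3}.
Apply c(0) = -3: A + \frac{1}{3} = -3 ⇒ A = - \frac{10}{3}.
So c(n) = \frac{1}{3} - \frac{10 \left(-8\right)^{n}}{3}.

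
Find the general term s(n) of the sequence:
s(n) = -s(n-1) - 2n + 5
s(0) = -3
First-order linear with linear forcing.
Homogeneous solution: s_h(n) = A·(-1)^n.
Try particular s_p(n) = pn + q. Substituting:
  pn + q = -(p(n-1) + q) - 2n + 5.
Matching the n-coefficient: p = -p - 2 ⇒ p = -1.
Matching constants: q = p - q + 5 ⇒ q = 2.
General: s(n) = A·(-1)^n - n + 2.
Apply s(0) = -3: A + 2 = -3 ⇒ A = -5.
So s(n) = - 5 \left(-1\right)^{n} - n + 2.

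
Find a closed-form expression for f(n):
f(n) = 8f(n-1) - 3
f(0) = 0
First-order linear non-homogeneous.
Homogeneous solution: f_h(n) = A·(8)^n.
Try constant particular solution f_p = K: K = 8K - 3 ⇒ K = \frac{3}{7}.
General: f(n) = A·(8)^n + \frac{3}{7}.
Apply f(0) = 0: A + \frac{3}{7} = 0 ⇒ A = - \frac{3}{7}.
So f(n) = \frac{3}{7} - \frac{3 \cdot 8^{n}}{7}.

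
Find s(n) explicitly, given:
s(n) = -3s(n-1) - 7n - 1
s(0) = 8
First-order linear with linear forcing.
Homogeneous solution: s_h(n) = A·(-3)^n.
Try particular s_p(n) = pn + q. Substituting:
  pn + q = -3(p(n-1) + q) - 7n - 1.
Matching the n-coefficient: p = -3p - 7 ⇒ p = - \frac{7}{4}.
Matching constants: q = 3p - 3q - 1 ⇒ q = - \frac{25}{16}.
General: s(n) = A·(-3)^n - \frac{7 n}{4} - \frac{25}{16}.
Apply s(0) = 8: A - \frac{25}{16} = 8 ⇒ A = \frac{153}{16}.
So s(n) = \frac{153 \left(-3\right)^{n}}{16} - \frac{7 n}{4} - \frac{25}{16}.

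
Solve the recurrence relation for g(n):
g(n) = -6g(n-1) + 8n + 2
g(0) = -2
First-order linear with linear forcing.
Homogeneous solution: g_h(n) = A·(-6)^n.
Try particular g_p(n) = pn + q. Substituting:
  pn + q = -6(p(n-1) + q) + 8n + 2.
Matching the n-coefficient: p = -6p + 8 ⇒ p = \frac{8}{7}.
Matching constants: q = 6p - 6q + 2 ⇒ q = \frac{62}{49}.
General: g(n) = A·(-6)^n + \frac{8 n}{7} + \frac{62}{49}.
Apply g(0) = -2: A + \frac{62}{49} = -2 ⇒ A = - \frac{160}{49}.
So g(n) = - \frac{160 \left(-6\right)^{n}}{49} + \frac{8 n}{7} + \frac{62}{49}.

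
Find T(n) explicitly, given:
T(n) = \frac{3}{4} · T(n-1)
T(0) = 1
Pure geometric recurrence with ratio \frac{3}{4}.
By induction T(n) = T(0) · (\frac{3}{4})^n = \left(\frac{3}{4}\right)^{n}.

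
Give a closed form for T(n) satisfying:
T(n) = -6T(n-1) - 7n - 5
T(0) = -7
First-order linear with linear forcing.
Homogeneous solution: T_h(n) = A·(-6)^n.
Try particular T_p(n) = pn + q. Substituting:
  pn + q = -6(p(n-1) + q) - 7n - 5.
Matching the n-coefficient: p = -6p - 7 ⇒ p = -1.
Matching constants: q = 6p - 6q - 5 ⇒ q = - \frac{11}{7}.
General: T(n) = A·(-6)^n - n - \frac{11}{7}.
Apply T(0) = -7: A - \frac{11}{7} = -7 ⇒ A = - \frac{38}{7}.
So T(n) = - \frac{38 \left(-6\right)^{n}}{7} - n - \frac{11}{7}.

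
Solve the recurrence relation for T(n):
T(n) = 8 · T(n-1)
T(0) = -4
Pure geometric recurrence with ratio 8.
By induction T(n) = T(0) · (8)^n = - 4 \cdot 8^{n}.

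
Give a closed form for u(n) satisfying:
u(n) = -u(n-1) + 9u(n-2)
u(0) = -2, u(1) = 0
Characteristic equation: x² + x - 9 = 0.
Discriminant Δ = (-1)² + 4·(9) = 37.
Roots r₁,₂ = (-1 ± √37)/2, so r₁ = - \frac{1}{2} + \frac{\sqrt{37}}{2}, r₂ = - \frac{\sqrt{37}}{2} - \frac{1}{2}.
General solution: u(n) = A·r₁^n + B·r₂^n.
From the initial conditions, A + B = -2 and r₁A + r₂B = 0.
Since r₁ - r₂ = √37: A = (0 - (-2)r₂)/√37 = -1 - \frac{\sqrt{37}}{37}, and B = -2 - A = -1 + \frac{\sqrt{37}}{37}.
So u(n) = \left(-1 - \frac{\sqrt{37}}{37}\right)\left(- \frac{1}{2} + \frac{\sqrt{37}}{2}\right)^n + \left(-1 + \frac{\sqrt{37}}{37}\right)\left(- \frac{\sqrt{37}}{2} - \frac{1}{2}\right)^n.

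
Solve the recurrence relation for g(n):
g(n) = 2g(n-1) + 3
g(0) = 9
First-order linear non-homogeneous.
Homogeneous solution: g_h(n) = A·(2)^n.
Try constant particular solution g_p = K: K = 2K + 3 ⇒ K = -3.
General: g(n) = A·(2)^n - 3.
Apply g(0) = 9: A - 3 = 9 ⇒ A = 12.
So g(n) = 12 \cdot 2^{n} - 3.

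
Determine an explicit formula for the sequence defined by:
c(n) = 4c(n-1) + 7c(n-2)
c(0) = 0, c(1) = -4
Characteristic equation: x² - 4x - 7 = 0.
Discriminant Δ = (4)² + 4·(7) = 44.
Roots r₁,₂ = (4 ± √44)/2, so r₁ = 2 + \sqrt{11}, r₂ = 2 - \sqrt{11}.
General solution: c(n) = A·r₁^n + B·r₂^n.
From the initial conditions, A + B = 0 and r₁A + r₂B = -4.
Since r₁ - r₂ = √44: A = (-4 - (0)r₂)/√44 = - \frac{2 \sqrt{11}}{11}, and B = 0 - A = \frac{2 \sqrt{11}}{11}.
So c(n) = \left(- \frac{2 \sqrt{11}}{11}\right)\left(2 + \sqrt{11}\right)^n + \left(\frac{2 \sqrt{11}}{11}\right)\left(2 - \sqrt{11}\right)^n.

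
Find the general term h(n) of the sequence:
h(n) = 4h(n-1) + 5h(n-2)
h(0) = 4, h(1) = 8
Characteristic equation: x² - 4x - 5 = 0, which factors as (x - (5))(x - (-1)) = 0.
Roots r₁ = 5, r₂ = -1 (distinct).
General solution: h(n) = A·(5)^n + B·(-1)^n.
From h(0) = 4: A + B = 4.
From h(1) = 8: 5A - B = 8.
Solving: A = 2, B = 2.
So h(n) = 2 \left(-1\right)^{n} + 2 \cdot 5^{n}.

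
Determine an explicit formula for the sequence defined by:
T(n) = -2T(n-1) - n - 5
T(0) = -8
First-order linear with linear forcing.
Homogeneous solution: T_h(n) = A·(-2)^n.
Try particular T_p(n) = pn + q. Substituting:
  pn + q = -2(p(n-1) + q) - n - 5.
Matching the n-coefficient: p = -2p - 1 ⇒ p = - \frac{1}{3}.
Matching constants: q = 2p - 2q - 5 ⇒ q = - \frac{17}{9}.
General: T(n) = A·(-2)^n - \frac{n}{3} - \frac{17}{9}.
Apply T(0) = -8: A - \frac{17}{9} = -8 ⇒ A = - \frac{55}{9}.
So T(n) = - \frac{55 \left(-2\right)^{n}}{9} - \frac{n}{3} - \frac{17}{9}.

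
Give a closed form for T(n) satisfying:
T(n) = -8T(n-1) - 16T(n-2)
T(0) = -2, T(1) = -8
Characteristic equation: x² + 8x + 16 = 0, which is (x - (-4))².
Repeated root r = -4.
General solution: T(n) = (A + Bn)·(-4)^n.
From T(0) = -2: A = -2.
From T(1) = -8: (A + B)·(-4) = -8 ⇒ B = 4.
So T(n) = \left(4 n - 2\right) \cdot (-4)^n.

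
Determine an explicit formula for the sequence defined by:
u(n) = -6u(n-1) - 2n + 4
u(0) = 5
First-order linear with linear forcing.
Homogeneous solution: u_h(n) = A·(-6)^n.
Try particular u_p(n) = pn + q. Substituting:
  pn + q = -6(p(n-1) + q) - 2n + 4.
Matching the n-coefficient: p = -6p - 2 ⇒ p = - \frac{2}{7}.
Matching constants: q = 6p - 6q + 4 ⇒ q = \frac{16}{49}.
General: u(n) = A·(-6)^n - \frac{2 n}{7} + \frac{16}{49}.
Apply u(0) = 5: A + \frac{16}{49} = 5 ⇒ A = \frac{229}{49}.
So u(n) = \frac{229 \left(-6\right)^{n}}{49} - \frac{2 n}{7} + \frac{16}{49}.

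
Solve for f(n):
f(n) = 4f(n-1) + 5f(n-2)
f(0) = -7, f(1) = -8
Characteristic equation: x² - 4x - 5 = 0, which factors as (x - (-1))(x - (5)) = 0.
Roots r₁ = -1, r₂ = 5 (distinct).
General solution: f(n) = A·(-1)^n + B·(5)^n.
From f(0) = -7: A + B = -7.
From f(1) = -8: -A + 5B = -8.
Solving: A = - \frac{9}{2}, B = - \frac{5}{2}.
So f(n) = - \frac{9 \left(-1\right)^{n}}{2} - \frac{5 \cdot 5^{n}}{2}.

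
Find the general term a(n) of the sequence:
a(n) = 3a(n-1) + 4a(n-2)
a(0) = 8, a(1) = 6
Characteristic equation: x² - 3x - 4 = 0, which factors as (x - (4))(x - (-1)) = 0.
Roots r₁ = 4, r₂ = -1 (distinct).
General solution: a(n) = A·(4)^n + B·(-1)^n.
From a(0) = 8: A + B = 8.
From a(1) = 6: 4A - B = 6.
Solving: A = \frac{14}{5}, B = \frac{26}{5}.
So a(n) = \frac{26 \left(-1\right)^{n}}{5} + \frac{14 \cdot 4^{n}}{5}.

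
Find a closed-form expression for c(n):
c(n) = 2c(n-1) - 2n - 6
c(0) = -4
First-order linear with linear forcing.
Homogeneous solution: c_h(n) = A·(2)^n.
Try particular c_p(n) = pn + q. Substituting:
  pn + q = 2(p(n-1) + q) - 2n - 6.
Matching the n-coefficient: p = 2p - 2 ⇒ p = 2.
Matching constants: q = -2p + 2q - 6 ⇒ q = 10.
General: c(n) = A·(2)^n + 2 n + 10.
Apply c(0) = -4: A + 10 = -4 ⇒ A = -14.
So c(n) = - 14 \cdot 2^{n} + 2 n + 10.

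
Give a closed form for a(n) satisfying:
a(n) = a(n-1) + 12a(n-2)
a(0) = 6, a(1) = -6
Characteristic equation: x² - x - 12 = 0, which factors as (x - (4))(x - (-3)) = 0.
Roots r₁ = 4, r₂ = -3 (distinct).
General solution: a(n) = A·(4)^n + B·(-3)^n.
From a(0) = 6: A + B = 6.
From a(1) = -6: 4A - 3B = -6.
Solving: A = \frac{12}{7}, B = \frac{30}{7}.
So a(n) = \frac{30 \left(-3\right)^{n}}{7} + \frac{12 \cdot 4^{n}}{7}.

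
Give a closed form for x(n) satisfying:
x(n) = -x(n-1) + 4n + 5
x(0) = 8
First-order linear with linear forcing.
Homogeneous solution: x_h(n) = A·(-1)^n.
Try particular x_p(n) = pn + q. Substituting:
  pn + q = -(p(n-1) + q) + 4n + 5.
Matching the n-coefficient: p = -p + 4 ⇒ p = 2.
Matching constants: q = p - q + 5 ⇒ q = \frac{7}{2}.
General: x(n) = A·(-1)^n + 2 n + \frac{7}{2}.
Apply x(0) = 8: A + \frac{7}{2} = 8 ⇒ A = \frac{9}{2}.
So x(n) = \frac{9 \left(-1\right)^{n}}{2} + 2 n + \frac{7}{2}.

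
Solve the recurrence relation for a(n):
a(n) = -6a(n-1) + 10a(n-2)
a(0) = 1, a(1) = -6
Characteristic equation: x² + 6x - 10 = 0.
Discriminant Δ = (-6)² + 4·(10) = 76.
Roots r₁,₂ = (-6 ± √76)/2, so r₁ = -3 + \sqrt{19}, r₂ = - \sqrt{19} - 3.
General solution: a(n) = A·r₁^n + B·r₂^n.
From the initial conditions, A + B = 1 and r₁A + r₂B = -6.
Since r₁ - r₂ = √76: A = (-6 - (1)r₂)/√76 = \frac{1}{2} - \frac{3 \sqrt{19}}{38}, and B = 1 - A = \frac{3 \sqrt{19}}{38} + \frac{1}{2}.
So a(n) = \left(\frac{1}{2} - \frac{3 \sqrt{19}}{38}\right)\left(-3 + \sqrt{19}\right)^n + \left(\frac{3 \sqrt{19}}{38} + \frac{1}{2}\right)\left(- \sqrt{19} - 3\right)^n.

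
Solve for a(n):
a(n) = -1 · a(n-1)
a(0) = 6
Pure geometric recurrence with ratio -1.
By induction a(n) = a(0) · (-1)^n = 6 \left(-1\right)^{n}.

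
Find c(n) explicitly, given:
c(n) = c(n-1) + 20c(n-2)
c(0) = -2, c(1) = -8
Characteristic equation: x² - x - 20 = 0, which factors as (x - (5))(x - (-4)) = 0.
Roots r₁ = 5, r₂ = -4 (distinct).
General solution: c(n) = A·(5)^n + B·(-4)^n.
From c(0) = -2: A + B = -2.
From c(1) = -8: 5A - 4B = -8.
Solving: A = - \frac{16}{9}, B = - \frac{2}{9}.
So c(n) = - \frac{2 \left(-4\right)^{n}}{9} - \frac{16 \cdot 5^{n}}{9}.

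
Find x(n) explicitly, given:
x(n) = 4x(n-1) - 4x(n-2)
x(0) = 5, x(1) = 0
Characteristic equation: x² - 4x + 4 = 0, which is (x - (2))².
Repeated root r = 2.
General solution: x(n) = (A + Bn)·(2)^n.
From x(0) = 5: A = 5.
From x(1) = 0: (A + B)·(2) = 0 ⇒ B = -5.
So x(n) = \left(5 - 5 n\right) \cdot (2)^n.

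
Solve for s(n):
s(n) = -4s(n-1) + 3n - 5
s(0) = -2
First-order linear with linear forcing.
Homogeneous solution: s_h(n) = A·(-4)^n.
Try particular s_p(n) = pn + q. Substituting:
  pn + q = -4(p(n-1) + q) + 3n - 5.
Matching the n-coefficient: p = -4p + 3 ⇒ p = \frac{3}{5}.
Matching constants: q = 4p - 4q - 5 ⇒ q = - \frac{13}{25}.
General: s(n) = A·(-4)^n + \frac{3 n}{5} - \frac{13}{25}.
Apply s(0) = -2: A - \frac{13}{25} = -2 ⇒ A = - \frac{37}{25}.
So s(n) = - \frac{37 \left(-4\right)^{n}}{25} + \frac{3 n}{5} - \frac{13}{25}.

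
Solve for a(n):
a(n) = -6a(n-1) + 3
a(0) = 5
First-order linear non-homogeneous.
Homogeneous solution: a_h(n) = A·(-6)^n.
Try constant particular solution a_p = K: K = -6K + 3 ⇒ K = \frac{3}{7}.
General: a(n) = A·(-6)^n + \frac{3}{7}.
Apply a(0) = 5: A + \frac{3}{7} = 5 ⇒ A = \frac{32}{7}.
So a(n) = \frac{32 \left(-6\right)^{n}}{7} + \frac{3}{7}.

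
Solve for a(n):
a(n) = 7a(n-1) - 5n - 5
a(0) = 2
First-order linear with linear forcing.
Homogeneous solution: a_h(n) = A·(7)^n.
Try particular a_p(n) = pn + q. Substituting:
  pn + q = 7(p(n-1) + q) - 5n - 5.
Matching the n-coefficient: p = 7p - 5 ⇒ p = \frac{5}{6}.
Matching constants: q = -7p + 7q - 5 ⇒ q = \frac{65}{36}.
General: a(n) = A·(7)^n + \frac{5 n}{6} + \frac{65}{36}.
Apply a(0) = 2: A + \frac{65}{36} = 2 ⇒ A = \frac{7}{36}.
So a(n) = \frac{7 \cdot 7^{n}}{36} + \frac{5 n}{6} + \frac{65}{36}.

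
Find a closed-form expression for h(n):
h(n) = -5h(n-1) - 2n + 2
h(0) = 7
First-order linear with linear forcing.
Homogeneous solution: h_h(n) = A·(-5)^n.
Try particular h_p(n) = pn + q. Substituting:
  pn + q = -5(p(n-1) + q) - 2n + 2.
Matching the n-coefficient: p = -5p - 2 ⇒ p = - \frac{1}{3}.
Matching constants: q = 5p - 5q + 2 ⇒ q = \frac{1}{18}.
General: h(n) = A·(-5)^n - \frac{n}{3} + \frac{1}{18}.
Apply h(0) = 7: A + \frac{1}{18} = 7 ⇒ A = \frac{125}{18}.
So h(n) = \frac{125 \left(-5\right)^{n}}{18} - \frac{n}{3} + \frac{1}{18}.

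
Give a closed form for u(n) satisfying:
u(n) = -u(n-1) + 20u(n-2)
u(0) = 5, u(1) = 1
Characteristic equation: x² + x - 20 = 0, which factors as (x - (-5))(x - (4)) = 0.
Roots r₁ = -5, r₂ = 4 (distinct).
General solution: u(n) = A·(-5)^n + B·(4)^n.
From u(0) = 5: A + B = 5.
From u(1) = 1: -5A + 4B = 1.
Solving: A = \frac{19}{9}, B = \frac{26}{9}.
So u(n) = \frac{19 \left(-5\right)^{n}}{9} + \frac{26 \cdot 4^{n}}{9}.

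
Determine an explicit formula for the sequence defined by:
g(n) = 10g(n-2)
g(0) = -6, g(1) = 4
Characteristic equation: x² - 10 = 0.
Discriminant Δ = (0)² + 4·(10) = 40.
Roots r₁,₂ = (0 ± √40)/2, so r₁ = \sqrt{10}, r₂ = - \sqrt{10}.
General solution: g(n) = A·r₁^n + B·r₂^n.
From the initial conditions, A + B = -6 and r₁A + r₂B = 4.
Since r₁ - r₂ = √40: A = (4 - (-6)r₂)/√40 = -3 + \frac{\sqrt{10}}{5}, and B = -6 - A = -3 - \frac{\sqrt{10}}{5}.
So g(n) = \left(-3 + \frac{\sqrt{10}}{5}\right)\left(\sqrt{10}\right)^n + \left(-3 - \frac{\sqrt{10}}{5}\right)\left(- \sqrt{10}\right)^n.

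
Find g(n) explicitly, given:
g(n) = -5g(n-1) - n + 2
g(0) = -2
First-order linear with linear forcing.
Homogeneous solution: g_h(n) = A·(-5)^n.
Try particular g_p(n) = pn + q. Substituting:
  pn + q = -5(p(n-1) + q) - n + 2.
Matching the n-coefficient: p = -5p - 1 ⇒ p = - \frac{1}{6}.
Matching constants: q = 5p - 5q + 2 ⇒ q = \frac{7}{36}.
General: g(n) = A·(-5)^n - \frac{n}{6} + \frac{7}{36}.
Apply g(0) = -2: A + \frac{7}{36} = -2 ⇒ A = - \frac{79}{36}.
So g(n) = - \frac{79 \left(-5\right)^{n}}{36} - \frac{n}{6} + \frac{7}{36}.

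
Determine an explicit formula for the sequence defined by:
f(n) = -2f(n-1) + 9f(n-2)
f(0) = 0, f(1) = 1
Characteristic equation: x² + 2x - 9 = 0.
Discriminant Δ = (-2)² + 4·(9) = 40.
Roots r₁,₂ = (-2 ± √40)/2, so r₁ = -1 + \sqrt{10}, r₂ = - \sqrt{10} - 1.
General solution: f(n) = A·r₁^n + B·r₂^n.
From the initial conditions, A + B = 0 and r₁A + r₂B = 1.
Since r₁ - r₂ = √40: A = (1 - (0)r₂)/√40 = \frac{\sqrt{10}}{20}, and B = 0 - A = - \frac{\sqrt{10}}{20}.
So f(n) = \left(\frac{\sqrt{10}}{20}\right)\left(-1 + \sqrt{10}\right)^n + \left(- \frac{\sqrt{10}}{20}\right)\left(- \sqrt{10} - 1\right)^n.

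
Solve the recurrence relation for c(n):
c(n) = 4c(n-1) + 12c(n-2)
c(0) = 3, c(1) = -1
Characteristic equation: x² - 4x - 12 = 0, which factors as (x - (-2))(x - (6)) = 0.
Roots r₁ = -2, r₂ = 6 (distinct).
General solution: c(n) = A·(-2)^n + B·(6)^n.
From c(0) = 3: A + B = 3.
From c(1) = -1: -2A + 6B = -1.
Solving: A = \frac{19}{8}, B = \frac{5}{8}.
So c(n) = \frac{19 \left(-2\right)^{n}}{8} + \frac{5 \cdot 6^{n}}{8}.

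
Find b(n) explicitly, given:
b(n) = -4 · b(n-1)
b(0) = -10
Pure geometric recurrence with ratio -4.
By induction b(n) = b(0) · (-4)^n = - 10 \left(-4\right)^{n}.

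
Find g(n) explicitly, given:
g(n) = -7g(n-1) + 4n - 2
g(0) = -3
First-order linear with linear forcing.
Homogeneous solution: g_h(n) = A·(-7)^n.
Try particular g_p(n) = pn + q. Substituting:
  pn + q = -7(p(n-1) + q) + 4n - 2.
Matching the n-coefficient: p = -7p + 4 ⇒ p = \frac{1}{2}.
Matching constants: q = 7p - 7q - 2 ⇒ q = \frac{3}{16}.
General: g(n) = A·(-7)^n + \frac{n}{2} + \frac{3}{16}.
Apply g(0) = -3: A + \frac{3}{16} = -3 ⇒ A = - \frac{51}{16}.
So g(n) = - \frac{51 \left(-7\right)^{n}}{16} + \frac{n}{2} + \frac{3}{16}.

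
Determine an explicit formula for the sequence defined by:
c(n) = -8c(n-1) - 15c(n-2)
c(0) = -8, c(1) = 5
Characteristic equation: x² + 8x + 15 = 0, which factors as (x - (-3))(x - (-5)) = 0.
Roots r₁ = -3, r₂ = -5 (distinct).
General solution: c(n) = A·(-3)^n + B·(-5)^n.
From c(0) = -8: A + B = -8.
From c(1) = 5: -3A - 5B = 5.
Solving: A = - \frac{35}{2}, B = \frac{19}{2}.
So c(n) = - \frac{35 \left(-3\right)^{n}}{2} + \frac{19 \left(-5\right)^{n}}{2}.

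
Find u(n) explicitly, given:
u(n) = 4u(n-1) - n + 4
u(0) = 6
First-order linear with linear forcing.
Homogeneous solution: u_h(n) = A·(4)^n.
Try particular u_p(n) = pn + q. Substituting:
  pn + q = 4(p(n-1) + q) - n + 4.
Matching the n-coefficient: p = 4p - 1 ⇒ p = \frac{1}{3}.
Matching constants: q = -4p + 4q + 4 ⇒ q = - \frac{8}{9}.
General: u(n) = A·(4)^n + \frac{n}{3} - \frac{8}{9}.
Apply u(0) = 6: A - \frac{8}{9} = 6 ⇒ A = \frac{62}{9}.
So u(n) = \frac{62 \cdot 4^{n}}{9} + \frac{n}{3} - \frac{8}{9}.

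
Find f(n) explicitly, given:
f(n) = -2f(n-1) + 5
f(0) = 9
First-order linear non-homogeneous.
Homogeneous solution: f_h(n) = A·(-2)^n.
Try constant particular solution f_p = K: K = -2K + 5 ⇒ K = \frac{5}{3}.
General: f(n) = A·(-2)^n + \frac{5}{3}.
Apply f(0) = 9: A + \frac{5}{3} = 9 ⇒ A = \frac{22}{3}.
So f(n) = \frac{22 \left(-2\right)^{n}}{3} + \frac{5}{3}.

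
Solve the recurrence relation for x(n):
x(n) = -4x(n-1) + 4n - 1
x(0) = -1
First-order linear with linear forcing.
Homogeneous solution: x_h(n) = A·(-4)^n.
Try particular x_p(n) = pn + q. Substituting:
  pn + q = -4(p(n-1) + q) + 4n - 1.
Matching the n-coefficient: p = -4p + 4 ⇒ p = \frac{4}{5}.
Matching constants: q = 4p - 4q - 1 ⇒ q = \frac{11}{25}.
General: x(n) = A·(-4)^n + \frac{4 n}{5} + \frac{11}{25}.
Apply x(0) = -1: A + \frac{11}{25} = -1 ⇒ A = - \frac{36}{25}.
So x(n) = - \frac{36 \left(-4\right)^{n}}{25} + \frac{4 n}{5} + \frac{11}{25}.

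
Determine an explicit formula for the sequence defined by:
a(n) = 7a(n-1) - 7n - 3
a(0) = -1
First-order linear with linear forcing.
Homogeneous solution: a_h(n) = A·(7)^n.
Try particular a_p(n) = pn + q. Substituting:
  pn + q = 7(p(n-1) + q) - 7n - 3.
Matching the n-coefficient: p = 7p - 7 ⇒ p = \frac{7}{6}.
Matching constants: q = -7p + 7q - 3 ⇒ q = \frac{67}{36}.
General: a(n) = A·(7)^n + \frac{7 n}{6} + \frac{67}{36}.
Apply a(0) = -1: A + \frac{67}{36} = -1 ⇒ A = - \frac{103}{36}.
So a(n) = - \frac{103 \cdot 7^{n}}{36} + \frac{7 n}{6} + \frac{67}{36}.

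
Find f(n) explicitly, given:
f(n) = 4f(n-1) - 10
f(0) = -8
First-order linear non-homogeneous.
Homogeneous solution: f_h(n) = A·(4)^n.
Try constant particular solution f_p = K: K = 4K - 10 ⇒ K = \frac{10}{3}.
General: f(n) = A·(4)^n + \frac{10}{3}.
Apply f(0) = -8: A + \frac{10}{3} = -8 ⇒ A = - \frac{34}{3}.
So f(n) = \frac{10}{3} - \frac{34 \cdot 4^{n}}{3}.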